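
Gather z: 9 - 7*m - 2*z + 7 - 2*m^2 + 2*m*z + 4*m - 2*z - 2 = -2*m^2 - 3*m + z*(2*m - 4) + 14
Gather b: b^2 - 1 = b^2 - 1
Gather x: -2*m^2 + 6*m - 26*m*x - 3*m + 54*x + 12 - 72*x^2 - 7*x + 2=-2*m^2 + 3*m - 72*x^2 + x*(47 - 26*m) + 14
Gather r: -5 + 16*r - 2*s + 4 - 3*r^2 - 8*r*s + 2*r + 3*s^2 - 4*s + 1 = -3*r^2 + r*(18 - 8*s) + 3*s^2 - 6*s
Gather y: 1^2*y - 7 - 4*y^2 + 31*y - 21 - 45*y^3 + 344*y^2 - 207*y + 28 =-45*y^3 + 340*y^2 - 175*y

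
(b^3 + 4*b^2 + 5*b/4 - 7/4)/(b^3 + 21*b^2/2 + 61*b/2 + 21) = (b - 1/2)/(b + 6)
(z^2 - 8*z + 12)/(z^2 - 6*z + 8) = (z - 6)/(z - 4)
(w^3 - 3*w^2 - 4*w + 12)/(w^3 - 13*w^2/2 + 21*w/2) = 2*(w^2 - 4)/(w*(2*w - 7))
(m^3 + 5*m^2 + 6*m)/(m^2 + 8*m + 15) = m*(m + 2)/(m + 5)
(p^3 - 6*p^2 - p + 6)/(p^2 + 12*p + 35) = (p^3 - 6*p^2 - p + 6)/(p^2 + 12*p + 35)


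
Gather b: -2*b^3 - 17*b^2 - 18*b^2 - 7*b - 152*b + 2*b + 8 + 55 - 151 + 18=-2*b^3 - 35*b^2 - 157*b - 70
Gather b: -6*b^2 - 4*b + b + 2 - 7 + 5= -6*b^2 - 3*b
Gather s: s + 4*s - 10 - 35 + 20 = 5*s - 25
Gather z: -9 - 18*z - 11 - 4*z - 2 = -22*z - 22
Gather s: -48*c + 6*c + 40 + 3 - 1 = 42 - 42*c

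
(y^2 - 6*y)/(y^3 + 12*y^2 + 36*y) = (y - 6)/(y^2 + 12*y + 36)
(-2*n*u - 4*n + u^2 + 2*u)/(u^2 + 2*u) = (-2*n + u)/u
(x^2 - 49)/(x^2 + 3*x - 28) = (x - 7)/(x - 4)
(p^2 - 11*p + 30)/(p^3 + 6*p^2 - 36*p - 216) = (p - 5)/(p^2 + 12*p + 36)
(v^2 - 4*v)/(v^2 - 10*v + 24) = v/(v - 6)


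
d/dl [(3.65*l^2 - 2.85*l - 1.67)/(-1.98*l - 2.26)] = (-7.227*l^2 - 16.498*l + 3.1344)/(3.9204*l^2 + 8.9496*l + 5.1076)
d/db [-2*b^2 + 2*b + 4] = 2 - 4*b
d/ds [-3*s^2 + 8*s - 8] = 8 - 6*s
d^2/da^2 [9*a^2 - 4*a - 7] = 18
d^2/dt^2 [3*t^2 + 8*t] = 6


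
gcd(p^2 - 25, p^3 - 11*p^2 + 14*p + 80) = p - 5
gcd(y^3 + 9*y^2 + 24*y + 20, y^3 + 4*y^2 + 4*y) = y^2 + 4*y + 4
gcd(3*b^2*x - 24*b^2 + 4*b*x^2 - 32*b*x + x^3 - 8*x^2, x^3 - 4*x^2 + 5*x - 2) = 1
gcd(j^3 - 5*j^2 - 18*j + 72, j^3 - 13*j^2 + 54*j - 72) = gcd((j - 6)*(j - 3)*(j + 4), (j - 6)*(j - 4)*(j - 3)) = j^2 - 9*j + 18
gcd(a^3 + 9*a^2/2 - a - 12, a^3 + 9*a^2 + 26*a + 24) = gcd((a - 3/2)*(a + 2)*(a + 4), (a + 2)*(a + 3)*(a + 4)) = a^2 + 6*a + 8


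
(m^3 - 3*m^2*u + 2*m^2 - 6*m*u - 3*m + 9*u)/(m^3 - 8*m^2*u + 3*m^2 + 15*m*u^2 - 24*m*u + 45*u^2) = (1 - m)/(-m + 5*u)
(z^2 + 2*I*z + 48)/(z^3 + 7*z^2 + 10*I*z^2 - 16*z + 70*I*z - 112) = (z - 6*I)/(z^2 + z*(7 + 2*I) + 14*I)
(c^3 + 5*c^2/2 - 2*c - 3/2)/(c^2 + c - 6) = (2*c^2 - c - 1)/(2*(c - 2))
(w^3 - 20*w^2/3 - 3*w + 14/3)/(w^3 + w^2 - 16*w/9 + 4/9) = 3*(w^2 - 6*w - 7)/(3*w^2 + 5*w - 2)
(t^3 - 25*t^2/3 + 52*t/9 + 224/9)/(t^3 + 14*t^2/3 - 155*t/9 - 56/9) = (3*t^2 - 17*t - 28)/(3*t^2 + 22*t + 7)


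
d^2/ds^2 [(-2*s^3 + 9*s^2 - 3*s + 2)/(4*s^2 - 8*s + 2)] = (32*s^3 - 6*s^2 - 36*s + 25)/(8*s^6 - 48*s^5 + 108*s^4 - 112*s^3 + 54*s^2 - 12*s + 1)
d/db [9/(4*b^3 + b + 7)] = 9*(-12*b^2 - 1)/(4*b^3 + b + 7)^2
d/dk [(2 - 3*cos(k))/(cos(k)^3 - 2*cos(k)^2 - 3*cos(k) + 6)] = (-6*cos(k)^3 + 12*cos(k)^2 - 8*cos(k) + 12)*sin(k)/((sin(k)^2 + 2)^2*(cos(k) - 2)^2)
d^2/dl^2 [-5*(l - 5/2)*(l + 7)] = -10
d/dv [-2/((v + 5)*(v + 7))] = 4*(v + 6)/((v + 5)^2*(v + 7)^2)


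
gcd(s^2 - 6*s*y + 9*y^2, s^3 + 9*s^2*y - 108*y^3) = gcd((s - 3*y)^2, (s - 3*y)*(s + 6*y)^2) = -s + 3*y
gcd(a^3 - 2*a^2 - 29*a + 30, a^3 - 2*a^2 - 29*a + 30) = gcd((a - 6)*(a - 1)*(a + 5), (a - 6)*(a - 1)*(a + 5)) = a^3 - 2*a^2 - 29*a + 30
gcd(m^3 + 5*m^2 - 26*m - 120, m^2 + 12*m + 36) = m + 6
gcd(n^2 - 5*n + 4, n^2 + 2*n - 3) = n - 1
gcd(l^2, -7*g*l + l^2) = l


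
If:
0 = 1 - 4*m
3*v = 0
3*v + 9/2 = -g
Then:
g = -9/2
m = 1/4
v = 0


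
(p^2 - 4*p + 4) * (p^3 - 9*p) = p^5 - 4*p^4 - 5*p^3 + 36*p^2 - 36*p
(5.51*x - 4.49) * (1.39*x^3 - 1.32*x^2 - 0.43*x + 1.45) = 7.6589*x^4 - 13.5143*x^3 + 3.5575*x^2 + 9.9202*x - 6.5105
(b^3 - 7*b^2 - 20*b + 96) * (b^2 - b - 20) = b^5 - 8*b^4 - 33*b^3 + 256*b^2 + 304*b - 1920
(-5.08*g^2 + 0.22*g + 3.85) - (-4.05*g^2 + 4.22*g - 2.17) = -1.03*g^2 - 4.0*g + 6.02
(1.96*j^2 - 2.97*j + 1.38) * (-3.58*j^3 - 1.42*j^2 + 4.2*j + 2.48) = -7.0168*j^5 + 7.8494*j^4 + 7.509*j^3 - 9.5728*j^2 - 1.5696*j + 3.4224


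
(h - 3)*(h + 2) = h^2 - h - 6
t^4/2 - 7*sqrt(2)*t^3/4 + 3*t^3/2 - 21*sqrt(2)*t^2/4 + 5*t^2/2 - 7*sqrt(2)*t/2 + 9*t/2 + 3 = (t/2 + 1/2)*(t + 2)*(t - 3*sqrt(2))*(t - sqrt(2)/2)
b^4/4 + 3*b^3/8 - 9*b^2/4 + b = b*(b/4 + 1)*(b - 2)*(b - 1/2)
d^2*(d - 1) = d^3 - d^2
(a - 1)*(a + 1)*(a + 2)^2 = a^4 + 4*a^3 + 3*a^2 - 4*a - 4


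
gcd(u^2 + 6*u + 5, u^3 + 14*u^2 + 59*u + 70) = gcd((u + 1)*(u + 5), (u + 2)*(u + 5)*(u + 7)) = u + 5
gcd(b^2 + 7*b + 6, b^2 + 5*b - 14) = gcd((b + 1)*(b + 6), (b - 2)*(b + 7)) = 1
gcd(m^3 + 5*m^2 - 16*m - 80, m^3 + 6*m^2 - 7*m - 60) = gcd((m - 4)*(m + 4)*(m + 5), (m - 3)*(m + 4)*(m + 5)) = m^2 + 9*m + 20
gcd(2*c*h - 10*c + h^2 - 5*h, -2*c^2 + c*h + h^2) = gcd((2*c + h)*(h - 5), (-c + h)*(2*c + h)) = 2*c + h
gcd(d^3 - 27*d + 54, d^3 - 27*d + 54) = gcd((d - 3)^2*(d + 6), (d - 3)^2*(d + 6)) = d^3 - 27*d + 54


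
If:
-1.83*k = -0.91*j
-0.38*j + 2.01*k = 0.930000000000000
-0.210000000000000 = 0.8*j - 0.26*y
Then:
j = 1.50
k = 0.75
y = 5.43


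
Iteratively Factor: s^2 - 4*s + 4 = (s - 2)*(s - 2)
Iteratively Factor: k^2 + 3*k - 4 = (k + 4)*(k - 1)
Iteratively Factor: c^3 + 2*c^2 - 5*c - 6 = (c + 1)*(c^2 + c - 6) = (c + 1)*(c + 3)*(c - 2)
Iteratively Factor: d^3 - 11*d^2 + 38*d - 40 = (d - 2)*(d^2 - 9*d + 20) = (d - 5)*(d - 2)*(d - 4)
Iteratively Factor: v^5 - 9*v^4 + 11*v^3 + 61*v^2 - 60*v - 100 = (v - 2)*(v^4 - 7*v^3 - 3*v^2 + 55*v + 50) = (v - 2)*(v + 2)*(v^3 - 9*v^2 + 15*v + 25) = (v - 5)*(v - 2)*(v + 2)*(v^2 - 4*v - 5) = (v - 5)^2*(v - 2)*(v + 2)*(v + 1)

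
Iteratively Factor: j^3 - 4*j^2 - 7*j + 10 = (j + 2)*(j^2 - 6*j + 5) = (j - 1)*(j + 2)*(j - 5)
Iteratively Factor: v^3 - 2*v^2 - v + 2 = (v - 1)*(v^2 - v - 2) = (v - 2)*(v - 1)*(v + 1)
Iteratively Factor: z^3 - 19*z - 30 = (z + 3)*(z^2 - 3*z - 10) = (z - 5)*(z + 3)*(z + 2)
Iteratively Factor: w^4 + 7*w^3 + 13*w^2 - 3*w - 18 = (w + 3)*(w^3 + 4*w^2 + w - 6) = (w + 3)^2*(w^2 + w - 2) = (w - 1)*(w + 3)^2*(w + 2)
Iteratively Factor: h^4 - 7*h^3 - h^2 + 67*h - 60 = (h - 1)*(h^3 - 6*h^2 - 7*h + 60) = (h - 5)*(h - 1)*(h^2 - h - 12) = (h - 5)*(h - 1)*(h + 3)*(h - 4)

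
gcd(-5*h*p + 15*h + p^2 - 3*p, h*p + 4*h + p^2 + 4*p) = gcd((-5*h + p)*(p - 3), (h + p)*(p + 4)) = 1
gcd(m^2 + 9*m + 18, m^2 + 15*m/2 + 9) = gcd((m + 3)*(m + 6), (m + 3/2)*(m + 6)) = m + 6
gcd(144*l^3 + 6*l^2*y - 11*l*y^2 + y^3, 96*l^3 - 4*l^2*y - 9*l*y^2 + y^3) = -24*l^2 - 5*l*y + y^2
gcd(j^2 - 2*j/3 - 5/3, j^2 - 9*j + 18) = 1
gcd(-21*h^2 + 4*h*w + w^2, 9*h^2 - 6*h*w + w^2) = -3*h + w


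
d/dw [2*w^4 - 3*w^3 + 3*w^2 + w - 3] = 8*w^3 - 9*w^2 + 6*w + 1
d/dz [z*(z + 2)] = 2*z + 2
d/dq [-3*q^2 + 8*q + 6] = 8 - 6*q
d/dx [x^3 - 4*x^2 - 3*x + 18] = 3*x^2 - 8*x - 3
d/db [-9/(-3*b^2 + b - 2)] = 9*(1 - 6*b)/(3*b^2 - b + 2)^2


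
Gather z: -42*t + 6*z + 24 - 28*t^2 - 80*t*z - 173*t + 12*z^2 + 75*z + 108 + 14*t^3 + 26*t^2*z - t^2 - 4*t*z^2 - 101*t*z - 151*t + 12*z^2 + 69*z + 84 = 14*t^3 - 29*t^2 - 366*t + z^2*(24 - 4*t) + z*(26*t^2 - 181*t + 150) + 216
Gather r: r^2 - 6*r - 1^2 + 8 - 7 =r^2 - 6*r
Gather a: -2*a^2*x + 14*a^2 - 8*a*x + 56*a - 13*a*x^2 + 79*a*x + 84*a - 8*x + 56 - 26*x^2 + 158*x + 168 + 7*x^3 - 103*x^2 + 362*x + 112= a^2*(14 - 2*x) + a*(-13*x^2 + 71*x + 140) + 7*x^3 - 129*x^2 + 512*x + 336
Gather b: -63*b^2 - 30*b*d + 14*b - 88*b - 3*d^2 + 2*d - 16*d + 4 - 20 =-63*b^2 + b*(-30*d - 74) - 3*d^2 - 14*d - 16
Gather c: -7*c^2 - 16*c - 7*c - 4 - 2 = -7*c^2 - 23*c - 6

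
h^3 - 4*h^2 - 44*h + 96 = (h - 8)*(h - 2)*(h + 6)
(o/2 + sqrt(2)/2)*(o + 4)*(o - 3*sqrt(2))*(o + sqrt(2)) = o^4/2 - sqrt(2)*o^3/2 + 2*o^3 - 5*o^2 - 2*sqrt(2)*o^2 - 20*o - 3*sqrt(2)*o - 12*sqrt(2)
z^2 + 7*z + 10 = (z + 2)*(z + 5)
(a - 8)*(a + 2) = a^2 - 6*a - 16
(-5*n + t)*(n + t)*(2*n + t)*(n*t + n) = -10*n^4*t - 10*n^4 - 13*n^3*t^2 - 13*n^3*t - 2*n^2*t^3 - 2*n^2*t^2 + n*t^4 + n*t^3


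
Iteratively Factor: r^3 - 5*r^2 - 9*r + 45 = (r - 5)*(r^2 - 9) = (r - 5)*(r - 3)*(r + 3)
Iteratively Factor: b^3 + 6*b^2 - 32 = (b + 4)*(b^2 + 2*b - 8) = (b + 4)^2*(b - 2)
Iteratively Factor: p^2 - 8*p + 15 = (p - 3)*(p - 5)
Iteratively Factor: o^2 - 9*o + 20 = (o - 4)*(o - 5)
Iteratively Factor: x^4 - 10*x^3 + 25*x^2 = (x - 5)*(x^3 - 5*x^2) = (x - 5)^2*(x^2) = x*(x - 5)^2*(x)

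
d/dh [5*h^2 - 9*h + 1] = 10*h - 9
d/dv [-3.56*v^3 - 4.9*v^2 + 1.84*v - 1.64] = -10.68*v^2 - 9.8*v + 1.84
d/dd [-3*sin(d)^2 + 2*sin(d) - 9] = 2*(1 - 3*sin(d))*cos(d)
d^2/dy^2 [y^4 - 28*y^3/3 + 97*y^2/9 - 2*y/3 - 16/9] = 12*y^2 - 56*y + 194/9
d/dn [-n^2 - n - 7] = -2*n - 1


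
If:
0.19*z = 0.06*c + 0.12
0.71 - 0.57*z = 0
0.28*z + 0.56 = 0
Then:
No Solution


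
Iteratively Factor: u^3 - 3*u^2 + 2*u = (u - 2)*(u^2 - u) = u*(u - 2)*(u - 1)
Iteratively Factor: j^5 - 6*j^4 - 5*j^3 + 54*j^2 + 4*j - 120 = (j + 2)*(j^4 - 8*j^3 + 11*j^2 + 32*j - 60) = (j + 2)^2*(j^3 - 10*j^2 + 31*j - 30) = (j - 2)*(j + 2)^2*(j^2 - 8*j + 15) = (j - 3)*(j - 2)*(j + 2)^2*(j - 5)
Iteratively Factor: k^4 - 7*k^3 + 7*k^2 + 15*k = (k + 1)*(k^3 - 8*k^2 + 15*k) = (k - 5)*(k + 1)*(k^2 - 3*k) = (k - 5)*(k - 3)*(k + 1)*(k)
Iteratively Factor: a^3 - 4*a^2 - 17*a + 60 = (a - 5)*(a^2 + a - 12) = (a - 5)*(a + 4)*(a - 3)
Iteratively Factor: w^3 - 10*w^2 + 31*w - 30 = (w - 3)*(w^2 - 7*w + 10) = (w - 3)*(w - 2)*(w - 5)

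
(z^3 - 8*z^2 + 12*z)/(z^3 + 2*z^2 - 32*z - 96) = z*(z - 2)/(z^2 + 8*z + 16)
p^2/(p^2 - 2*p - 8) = p^2/(p^2 - 2*p - 8)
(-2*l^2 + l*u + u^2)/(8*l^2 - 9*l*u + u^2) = (2*l + u)/(-8*l + u)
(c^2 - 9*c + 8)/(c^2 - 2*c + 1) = (c - 8)/(c - 1)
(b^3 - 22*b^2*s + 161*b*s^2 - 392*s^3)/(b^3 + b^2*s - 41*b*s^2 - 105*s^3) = (b^2 - 15*b*s + 56*s^2)/(b^2 + 8*b*s + 15*s^2)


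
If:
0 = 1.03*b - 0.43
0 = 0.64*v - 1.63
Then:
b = 0.42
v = 2.55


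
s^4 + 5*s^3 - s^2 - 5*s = s*(s - 1)*(s + 1)*(s + 5)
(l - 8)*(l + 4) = l^2 - 4*l - 32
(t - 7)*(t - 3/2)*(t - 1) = t^3 - 19*t^2/2 + 19*t - 21/2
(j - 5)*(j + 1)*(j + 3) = j^3 - j^2 - 17*j - 15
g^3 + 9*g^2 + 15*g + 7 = (g + 1)^2*(g + 7)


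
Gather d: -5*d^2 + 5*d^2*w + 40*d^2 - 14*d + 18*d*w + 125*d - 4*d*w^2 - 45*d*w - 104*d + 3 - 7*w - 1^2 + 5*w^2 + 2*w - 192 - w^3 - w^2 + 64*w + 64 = d^2*(5*w + 35) + d*(-4*w^2 - 27*w + 7) - w^3 + 4*w^2 + 59*w - 126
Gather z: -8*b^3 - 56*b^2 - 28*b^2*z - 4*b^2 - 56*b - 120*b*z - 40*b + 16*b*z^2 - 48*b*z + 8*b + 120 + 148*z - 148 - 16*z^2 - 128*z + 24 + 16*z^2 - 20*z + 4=-8*b^3 - 60*b^2 + 16*b*z^2 - 88*b + z*(-28*b^2 - 168*b)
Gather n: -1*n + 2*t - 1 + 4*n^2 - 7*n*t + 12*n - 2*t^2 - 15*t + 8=4*n^2 + n*(11 - 7*t) - 2*t^2 - 13*t + 7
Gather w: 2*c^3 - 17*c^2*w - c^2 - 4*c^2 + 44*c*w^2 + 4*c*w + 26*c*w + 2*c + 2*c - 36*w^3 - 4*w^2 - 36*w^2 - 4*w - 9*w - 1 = 2*c^3 - 5*c^2 + 4*c - 36*w^3 + w^2*(44*c - 40) + w*(-17*c^2 + 30*c - 13) - 1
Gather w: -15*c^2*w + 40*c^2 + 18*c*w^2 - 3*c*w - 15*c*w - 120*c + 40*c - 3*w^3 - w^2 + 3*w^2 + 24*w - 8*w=40*c^2 - 80*c - 3*w^3 + w^2*(18*c + 2) + w*(-15*c^2 - 18*c + 16)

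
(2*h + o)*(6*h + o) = 12*h^2 + 8*h*o + o^2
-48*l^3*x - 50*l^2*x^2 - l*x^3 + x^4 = x*(-8*l + x)*(l + x)*(6*l + x)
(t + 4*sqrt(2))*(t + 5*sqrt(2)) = t^2 + 9*sqrt(2)*t + 40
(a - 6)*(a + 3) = a^2 - 3*a - 18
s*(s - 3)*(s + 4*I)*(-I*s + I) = -I*s^4 + 4*s^3 + 4*I*s^3 - 16*s^2 - 3*I*s^2 + 12*s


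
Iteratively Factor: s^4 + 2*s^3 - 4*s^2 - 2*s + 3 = (s - 1)*(s^3 + 3*s^2 - s - 3) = (s - 1)*(s + 1)*(s^2 + 2*s - 3) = (s - 1)*(s + 1)*(s + 3)*(s - 1)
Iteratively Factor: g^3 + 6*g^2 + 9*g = (g + 3)*(g^2 + 3*g) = (g + 3)^2*(g)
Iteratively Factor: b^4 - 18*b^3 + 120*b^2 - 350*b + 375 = (b - 5)*(b^3 - 13*b^2 + 55*b - 75) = (b - 5)^2*(b^2 - 8*b + 15) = (b - 5)^3*(b - 3)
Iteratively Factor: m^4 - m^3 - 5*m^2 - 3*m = (m)*(m^3 - m^2 - 5*m - 3) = m*(m + 1)*(m^2 - 2*m - 3) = m*(m + 1)^2*(m - 3)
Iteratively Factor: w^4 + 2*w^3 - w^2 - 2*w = (w + 2)*(w^3 - w) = (w - 1)*(w + 2)*(w^2 + w) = w*(w - 1)*(w + 2)*(w + 1)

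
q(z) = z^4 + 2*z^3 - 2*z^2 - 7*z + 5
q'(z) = 4*z^3 + 6*z^2 - 4*z - 7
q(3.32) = 154.40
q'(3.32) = 192.23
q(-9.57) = 6523.68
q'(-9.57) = -2925.08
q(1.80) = 8.08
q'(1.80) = 28.57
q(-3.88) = 111.86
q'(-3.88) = -134.80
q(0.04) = 4.72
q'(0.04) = -7.15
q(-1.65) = 9.53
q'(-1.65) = -2.03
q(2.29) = 30.00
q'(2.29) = 63.34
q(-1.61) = 9.46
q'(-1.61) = -1.70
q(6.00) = 1619.00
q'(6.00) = 1049.00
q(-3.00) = 35.00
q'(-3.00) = -49.00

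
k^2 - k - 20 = (k - 5)*(k + 4)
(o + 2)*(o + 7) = o^2 + 9*o + 14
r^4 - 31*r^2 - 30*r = r*(r - 6)*(r + 1)*(r + 5)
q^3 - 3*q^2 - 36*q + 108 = (q - 6)*(q - 3)*(q + 6)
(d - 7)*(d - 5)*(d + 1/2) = d^3 - 23*d^2/2 + 29*d + 35/2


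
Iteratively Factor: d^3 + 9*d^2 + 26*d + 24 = (d + 2)*(d^2 + 7*d + 12) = (d + 2)*(d + 3)*(d + 4)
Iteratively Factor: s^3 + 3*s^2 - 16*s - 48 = (s - 4)*(s^2 + 7*s + 12) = (s - 4)*(s + 3)*(s + 4)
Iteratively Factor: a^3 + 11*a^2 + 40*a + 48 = (a + 3)*(a^2 + 8*a + 16) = (a + 3)*(a + 4)*(a + 4)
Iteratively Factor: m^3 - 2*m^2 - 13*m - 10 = (m + 1)*(m^2 - 3*m - 10) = (m - 5)*(m + 1)*(m + 2)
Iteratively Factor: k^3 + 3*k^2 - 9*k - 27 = (k + 3)*(k^2 - 9) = (k + 3)^2*(k - 3)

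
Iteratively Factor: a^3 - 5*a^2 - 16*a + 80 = (a + 4)*(a^2 - 9*a + 20) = (a - 4)*(a + 4)*(a - 5)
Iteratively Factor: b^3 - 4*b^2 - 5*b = (b)*(b^2 - 4*b - 5) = b*(b + 1)*(b - 5)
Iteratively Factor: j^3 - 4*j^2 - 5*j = (j)*(j^2 - 4*j - 5) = j*(j + 1)*(j - 5)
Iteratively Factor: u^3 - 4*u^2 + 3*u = (u - 1)*(u^2 - 3*u) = u*(u - 1)*(u - 3)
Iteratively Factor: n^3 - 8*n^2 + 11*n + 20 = (n - 4)*(n^2 - 4*n - 5) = (n - 5)*(n - 4)*(n + 1)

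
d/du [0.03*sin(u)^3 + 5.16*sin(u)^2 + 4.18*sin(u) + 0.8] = (0.09*sin(u)^2 + 10.32*sin(u) + 4.18)*cos(u)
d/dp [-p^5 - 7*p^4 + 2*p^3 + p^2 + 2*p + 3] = -5*p^4 - 28*p^3 + 6*p^2 + 2*p + 2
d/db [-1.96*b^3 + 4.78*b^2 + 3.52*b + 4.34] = -5.88*b^2 + 9.56*b + 3.52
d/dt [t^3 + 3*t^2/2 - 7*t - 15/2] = 3*t^2 + 3*t - 7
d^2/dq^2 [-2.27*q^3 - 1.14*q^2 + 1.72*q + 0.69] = -13.62*q - 2.28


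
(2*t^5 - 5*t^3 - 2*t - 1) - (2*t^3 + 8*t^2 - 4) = 2*t^5 - 7*t^3 - 8*t^2 - 2*t + 3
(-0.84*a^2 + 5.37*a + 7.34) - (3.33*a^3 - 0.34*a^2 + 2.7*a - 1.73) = -3.33*a^3 - 0.5*a^2 + 2.67*a + 9.07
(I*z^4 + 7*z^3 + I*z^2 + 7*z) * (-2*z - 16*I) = -2*I*z^5 + 2*z^4 - 114*I*z^3 + 2*z^2 - 112*I*z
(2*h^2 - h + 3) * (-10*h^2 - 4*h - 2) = -20*h^4 + 2*h^3 - 30*h^2 - 10*h - 6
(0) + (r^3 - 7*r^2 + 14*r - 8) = r^3 - 7*r^2 + 14*r - 8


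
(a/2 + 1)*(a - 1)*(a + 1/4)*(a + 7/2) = a^4/2 + 19*a^3/8 + 21*a^2/16 - 53*a/16 - 7/8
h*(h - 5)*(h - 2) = h^3 - 7*h^2 + 10*h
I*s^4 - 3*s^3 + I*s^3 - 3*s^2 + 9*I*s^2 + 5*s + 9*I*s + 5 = (s + 1)*(s - I)*(s + 5*I)*(I*s + 1)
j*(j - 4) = j^2 - 4*j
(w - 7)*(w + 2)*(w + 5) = w^3 - 39*w - 70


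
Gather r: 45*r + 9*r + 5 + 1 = 54*r + 6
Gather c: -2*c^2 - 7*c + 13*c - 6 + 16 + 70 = -2*c^2 + 6*c + 80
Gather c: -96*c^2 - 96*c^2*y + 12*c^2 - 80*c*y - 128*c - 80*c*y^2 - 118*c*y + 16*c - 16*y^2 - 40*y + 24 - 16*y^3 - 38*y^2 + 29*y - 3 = c^2*(-96*y - 84) + c*(-80*y^2 - 198*y - 112) - 16*y^3 - 54*y^2 - 11*y + 21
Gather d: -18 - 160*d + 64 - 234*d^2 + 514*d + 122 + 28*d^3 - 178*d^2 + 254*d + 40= 28*d^3 - 412*d^2 + 608*d + 208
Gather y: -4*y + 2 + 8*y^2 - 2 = 8*y^2 - 4*y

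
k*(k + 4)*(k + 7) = k^3 + 11*k^2 + 28*k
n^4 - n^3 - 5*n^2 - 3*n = n*(n - 3)*(n + 1)^2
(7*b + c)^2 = 49*b^2 + 14*b*c + c^2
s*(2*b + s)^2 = 4*b^2*s + 4*b*s^2 + s^3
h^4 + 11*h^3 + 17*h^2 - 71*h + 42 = (h - 1)^2*(h + 6)*(h + 7)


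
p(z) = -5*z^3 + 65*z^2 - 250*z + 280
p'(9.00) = -295.00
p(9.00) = -350.00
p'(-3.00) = -775.00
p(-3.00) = 1750.00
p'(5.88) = -4.22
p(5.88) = 40.85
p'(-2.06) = -581.45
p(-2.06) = 1114.54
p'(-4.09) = -1032.62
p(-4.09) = 2731.92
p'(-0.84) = -369.78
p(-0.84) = 538.83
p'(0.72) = -164.18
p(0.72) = 131.83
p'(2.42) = -23.25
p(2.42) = -15.20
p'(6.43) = -34.27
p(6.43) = 30.68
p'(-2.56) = -681.10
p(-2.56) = 1429.87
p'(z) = -15*z^2 + 130*z - 250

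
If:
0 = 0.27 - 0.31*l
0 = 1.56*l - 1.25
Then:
No Solution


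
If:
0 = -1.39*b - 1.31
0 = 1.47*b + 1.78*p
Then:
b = -0.94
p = 0.78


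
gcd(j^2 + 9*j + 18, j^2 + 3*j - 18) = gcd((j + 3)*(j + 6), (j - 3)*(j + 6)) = j + 6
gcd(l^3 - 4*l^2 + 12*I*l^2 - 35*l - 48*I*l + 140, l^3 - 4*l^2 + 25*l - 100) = l^2 + l*(-4 + 5*I) - 20*I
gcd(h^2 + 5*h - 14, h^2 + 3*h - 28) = h + 7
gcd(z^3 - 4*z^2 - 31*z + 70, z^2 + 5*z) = z + 5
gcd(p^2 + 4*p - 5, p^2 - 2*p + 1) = p - 1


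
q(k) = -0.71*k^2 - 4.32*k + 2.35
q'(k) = -1.42*k - 4.32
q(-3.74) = 8.58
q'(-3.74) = 0.99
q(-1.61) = 7.46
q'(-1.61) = -2.03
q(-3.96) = 8.32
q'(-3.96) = 1.30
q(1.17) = -3.68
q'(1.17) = -5.98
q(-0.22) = 3.27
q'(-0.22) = -4.01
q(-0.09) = 2.73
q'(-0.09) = -4.19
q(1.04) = -2.91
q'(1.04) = -5.80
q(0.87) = -1.95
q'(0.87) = -5.56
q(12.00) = -151.73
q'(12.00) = -21.36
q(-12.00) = -48.05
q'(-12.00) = 12.72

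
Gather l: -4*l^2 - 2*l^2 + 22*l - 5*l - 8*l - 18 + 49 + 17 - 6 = -6*l^2 + 9*l + 42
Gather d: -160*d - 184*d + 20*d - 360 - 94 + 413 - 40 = -324*d - 81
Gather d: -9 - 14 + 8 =-15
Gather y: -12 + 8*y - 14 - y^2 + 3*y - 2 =-y^2 + 11*y - 28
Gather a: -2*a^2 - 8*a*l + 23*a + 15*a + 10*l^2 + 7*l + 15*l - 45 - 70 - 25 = -2*a^2 + a*(38 - 8*l) + 10*l^2 + 22*l - 140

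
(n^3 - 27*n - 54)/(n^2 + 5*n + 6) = (n^2 - 3*n - 18)/(n + 2)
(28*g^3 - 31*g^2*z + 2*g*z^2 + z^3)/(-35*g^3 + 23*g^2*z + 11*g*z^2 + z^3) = (-4*g + z)/(5*g + z)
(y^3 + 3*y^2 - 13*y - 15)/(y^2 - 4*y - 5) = (y^2 + 2*y - 15)/(y - 5)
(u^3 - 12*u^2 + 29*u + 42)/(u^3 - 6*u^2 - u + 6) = (u - 7)/(u - 1)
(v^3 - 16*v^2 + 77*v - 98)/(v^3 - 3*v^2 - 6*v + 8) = (v^3 - 16*v^2 + 77*v - 98)/(v^3 - 3*v^2 - 6*v + 8)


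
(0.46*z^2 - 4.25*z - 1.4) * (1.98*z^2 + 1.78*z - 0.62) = 0.9108*z^4 - 7.5962*z^3 - 10.6222*z^2 + 0.143*z + 0.868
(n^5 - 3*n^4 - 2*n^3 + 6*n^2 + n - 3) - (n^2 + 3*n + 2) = n^5 - 3*n^4 - 2*n^3 + 5*n^2 - 2*n - 5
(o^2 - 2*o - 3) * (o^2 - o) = o^4 - 3*o^3 - o^2 + 3*o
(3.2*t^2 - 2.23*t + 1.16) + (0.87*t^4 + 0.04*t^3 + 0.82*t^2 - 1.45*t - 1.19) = 0.87*t^4 + 0.04*t^3 + 4.02*t^2 - 3.68*t - 0.03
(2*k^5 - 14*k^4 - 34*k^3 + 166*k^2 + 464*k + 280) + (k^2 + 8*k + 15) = 2*k^5 - 14*k^4 - 34*k^3 + 167*k^2 + 472*k + 295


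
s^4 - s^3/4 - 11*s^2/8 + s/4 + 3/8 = (s - 1)*(s - 3/4)*(s + 1/2)*(s + 1)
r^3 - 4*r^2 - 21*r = r*(r - 7)*(r + 3)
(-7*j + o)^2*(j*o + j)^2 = 49*j^4*o^2 + 98*j^4*o + 49*j^4 - 14*j^3*o^3 - 28*j^3*o^2 - 14*j^3*o + j^2*o^4 + 2*j^2*o^3 + j^2*o^2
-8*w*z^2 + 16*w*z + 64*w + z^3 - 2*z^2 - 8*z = (-8*w + z)*(z - 4)*(z + 2)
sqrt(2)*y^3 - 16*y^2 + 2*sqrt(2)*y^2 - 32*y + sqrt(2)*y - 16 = (y + 1)*(y - 8*sqrt(2))*(sqrt(2)*y + sqrt(2))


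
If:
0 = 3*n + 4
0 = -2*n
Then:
No Solution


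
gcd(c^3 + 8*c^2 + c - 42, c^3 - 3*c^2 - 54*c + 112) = c^2 + 5*c - 14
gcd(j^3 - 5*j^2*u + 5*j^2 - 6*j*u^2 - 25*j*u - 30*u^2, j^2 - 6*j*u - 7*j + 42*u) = -j + 6*u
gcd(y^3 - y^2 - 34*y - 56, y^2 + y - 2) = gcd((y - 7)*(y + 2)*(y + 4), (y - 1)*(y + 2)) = y + 2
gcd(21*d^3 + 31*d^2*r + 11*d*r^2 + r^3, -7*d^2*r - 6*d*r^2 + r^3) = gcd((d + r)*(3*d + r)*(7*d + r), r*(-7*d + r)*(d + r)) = d + r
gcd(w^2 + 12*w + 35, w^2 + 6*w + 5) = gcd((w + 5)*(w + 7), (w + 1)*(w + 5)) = w + 5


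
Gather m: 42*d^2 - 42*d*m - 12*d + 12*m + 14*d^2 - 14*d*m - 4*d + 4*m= 56*d^2 - 16*d + m*(16 - 56*d)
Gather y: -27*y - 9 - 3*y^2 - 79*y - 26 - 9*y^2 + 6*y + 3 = -12*y^2 - 100*y - 32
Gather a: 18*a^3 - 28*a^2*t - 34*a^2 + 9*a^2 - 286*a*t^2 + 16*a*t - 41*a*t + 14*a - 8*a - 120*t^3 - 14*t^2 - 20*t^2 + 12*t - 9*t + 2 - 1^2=18*a^3 + a^2*(-28*t - 25) + a*(-286*t^2 - 25*t + 6) - 120*t^3 - 34*t^2 + 3*t + 1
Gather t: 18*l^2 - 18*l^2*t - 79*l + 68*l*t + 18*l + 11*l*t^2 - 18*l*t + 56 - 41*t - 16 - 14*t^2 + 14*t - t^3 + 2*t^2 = 18*l^2 - 61*l - t^3 + t^2*(11*l - 12) + t*(-18*l^2 + 50*l - 27) + 40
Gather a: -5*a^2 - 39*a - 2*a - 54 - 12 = -5*a^2 - 41*a - 66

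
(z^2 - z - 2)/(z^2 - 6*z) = (z^2 - z - 2)/(z*(z - 6))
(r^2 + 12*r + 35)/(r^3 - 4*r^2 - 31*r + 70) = (r + 7)/(r^2 - 9*r + 14)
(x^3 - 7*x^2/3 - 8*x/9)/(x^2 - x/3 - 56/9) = x*(3*x + 1)/(3*x + 7)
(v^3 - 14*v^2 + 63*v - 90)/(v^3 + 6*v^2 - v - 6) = (v^3 - 14*v^2 + 63*v - 90)/(v^3 + 6*v^2 - v - 6)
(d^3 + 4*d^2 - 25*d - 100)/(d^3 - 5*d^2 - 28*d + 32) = (d^2 - 25)/(d^2 - 9*d + 8)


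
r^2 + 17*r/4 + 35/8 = (r + 7/4)*(r + 5/2)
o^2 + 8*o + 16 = (o + 4)^2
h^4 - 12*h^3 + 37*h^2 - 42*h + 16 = (h - 8)*(h - 2)*(h - 1)^2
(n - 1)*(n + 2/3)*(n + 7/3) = n^3 + 2*n^2 - 13*n/9 - 14/9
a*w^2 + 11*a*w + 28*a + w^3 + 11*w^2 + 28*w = (a + w)*(w + 4)*(w + 7)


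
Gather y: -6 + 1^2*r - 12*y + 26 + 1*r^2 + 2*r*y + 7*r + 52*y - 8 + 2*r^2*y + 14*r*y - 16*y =r^2 + 8*r + y*(2*r^2 + 16*r + 24) + 12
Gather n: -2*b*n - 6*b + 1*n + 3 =-6*b + n*(1 - 2*b) + 3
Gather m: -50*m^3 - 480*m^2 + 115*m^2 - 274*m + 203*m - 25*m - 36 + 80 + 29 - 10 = -50*m^3 - 365*m^2 - 96*m + 63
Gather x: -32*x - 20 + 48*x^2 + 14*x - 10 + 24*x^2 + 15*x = 72*x^2 - 3*x - 30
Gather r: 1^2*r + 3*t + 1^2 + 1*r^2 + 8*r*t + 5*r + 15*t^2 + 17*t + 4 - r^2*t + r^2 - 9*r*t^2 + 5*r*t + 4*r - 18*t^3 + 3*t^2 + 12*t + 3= r^2*(2 - t) + r*(-9*t^2 + 13*t + 10) - 18*t^3 + 18*t^2 + 32*t + 8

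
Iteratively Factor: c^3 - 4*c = (c - 2)*(c^2 + 2*c) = (c - 2)*(c + 2)*(c)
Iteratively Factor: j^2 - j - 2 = (j + 1)*(j - 2)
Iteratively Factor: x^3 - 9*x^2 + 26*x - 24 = (x - 3)*(x^2 - 6*x + 8) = (x - 4)*(x - 3)*(x - 2)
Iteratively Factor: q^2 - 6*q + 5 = (q - 5)*(q - 1)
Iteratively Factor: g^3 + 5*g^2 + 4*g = (g + 1)*(g^2 + 4*g) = (g + 1)*(g + 4)*(g)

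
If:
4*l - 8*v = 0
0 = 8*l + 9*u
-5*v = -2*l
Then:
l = 0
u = 0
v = 0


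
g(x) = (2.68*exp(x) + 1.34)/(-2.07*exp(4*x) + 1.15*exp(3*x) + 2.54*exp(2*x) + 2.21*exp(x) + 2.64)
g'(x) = (2.68*exp(x) + 1.34)*(8.28*exp(4*x) - 3.45*exp(3*x) - 5.08*exp(2*x) - 2.21*exp(x))/(-2.07*exp(4*x) + 1.15*exp(3*x) + 2.54*exp(2*x) + 2.21*exp(x) + 2.64)^2 + 2.68*exp(x)/(-2.07*exp(4*x) + 1.15*exp(3*x) + 2.54*exp(2*x) + 2.21*exp(x) + 2.64) = (16.6428*exp(4*x) + 4.9312*exp(3*x) - 11.4302*exp(2*x) - 6.8072*exp(x) + 4.1138)*exp(x)/(4.2849*exp(8*x) - 4.761*exp(7*x) - 9.1931*exp(6*x) - 3.3074*exp(5*x) + 0.605*exp(4*x) + 17.2988*exp(3*x) + 18.2953*exp(2*x) + 11.6688*exp(x) + 6.9696)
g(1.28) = -0.04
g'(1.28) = 0.16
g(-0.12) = 0.61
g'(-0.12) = 0.07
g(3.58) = -0.00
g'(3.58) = 0.00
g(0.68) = -1.17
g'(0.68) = 14.48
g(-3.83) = 0.52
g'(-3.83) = 0.01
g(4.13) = -0.00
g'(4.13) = 0.00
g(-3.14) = 0.53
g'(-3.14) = 0.02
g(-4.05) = 0.52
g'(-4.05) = 0.01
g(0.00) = 0.62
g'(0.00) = 0.18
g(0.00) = 0.62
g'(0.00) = 0.18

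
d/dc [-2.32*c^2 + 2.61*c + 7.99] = 2.61 - 4.64*c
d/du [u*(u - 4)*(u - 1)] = 3*u^2 - 10*u + 4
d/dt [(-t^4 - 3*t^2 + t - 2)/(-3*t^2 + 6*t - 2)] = (6*t^5 - 18*t^4 + 8*t^3 - 15*t^2 + 10)/(9*t^4 - 36*t^3 + 48*t^2 - 24*t + 4)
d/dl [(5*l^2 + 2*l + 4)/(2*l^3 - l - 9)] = (2*(-5*l - 1)*(-2*l^3 + l + 9) - (6*l^2 - 1)*(5*l^2 + 2*l + 4))/(-2*l^3 + l + 9)^2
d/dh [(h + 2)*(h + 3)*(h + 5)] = 3*h^2 + 20*h + 31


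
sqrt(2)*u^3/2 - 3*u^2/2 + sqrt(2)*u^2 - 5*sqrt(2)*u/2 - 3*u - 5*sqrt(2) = (u + 2)*(u - 5*sqrt(2)/2)*(sqrt(2)*u/2 + 1)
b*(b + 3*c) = b^2 + 3*b*c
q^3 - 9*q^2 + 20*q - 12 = (q - 6)*(q - 2)*(q - 1)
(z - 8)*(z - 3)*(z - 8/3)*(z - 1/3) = z^4 - 14*z^3 + 521*z^2/9 - 736*z/9 + 64/3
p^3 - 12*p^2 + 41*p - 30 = (p - 6)*(p - 5)*(p - 1)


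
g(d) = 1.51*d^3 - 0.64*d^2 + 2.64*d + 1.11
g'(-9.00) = 381.09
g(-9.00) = -1175.28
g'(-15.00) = 1041.09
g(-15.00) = -5278.74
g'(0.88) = 5.02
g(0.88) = 3.97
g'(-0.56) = 4.78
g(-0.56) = -0.83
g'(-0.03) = 2.68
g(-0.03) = 1.03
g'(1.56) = 11.67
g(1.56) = 9.40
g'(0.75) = 4.23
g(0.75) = 3.37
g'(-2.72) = 39.64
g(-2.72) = -41.19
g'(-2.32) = 29.99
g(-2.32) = -27.32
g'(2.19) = 21.56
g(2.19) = 19.68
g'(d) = 4.53*d^2 - 1.28*d + 2.64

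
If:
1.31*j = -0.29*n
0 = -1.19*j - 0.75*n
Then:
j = 0.00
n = 0.00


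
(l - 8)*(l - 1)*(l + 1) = l^3 - 8*l^2 - l + 8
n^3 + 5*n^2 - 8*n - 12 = (n - 2)*(n + 1)*(n + 6)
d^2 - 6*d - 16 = (d - 8)*(d + 2)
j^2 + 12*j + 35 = (j + 5)*(j + 7)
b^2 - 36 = (b - 6)*(b + 6)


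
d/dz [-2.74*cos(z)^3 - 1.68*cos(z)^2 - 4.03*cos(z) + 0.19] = (8.22*cos(z)^2 + 3.36*cos(z) + 4.03)*sin(z)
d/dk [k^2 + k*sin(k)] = k*cos(k) + 2*k + sin(k)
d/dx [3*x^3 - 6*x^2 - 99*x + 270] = 9*x^2 - 12*x - 99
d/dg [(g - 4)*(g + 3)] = 2*g - 1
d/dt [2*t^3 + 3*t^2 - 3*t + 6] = 6*t^2 + 6*t - 3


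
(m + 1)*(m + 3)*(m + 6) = m^3 + 10*m^2 + 27*m + 18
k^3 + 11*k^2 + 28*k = k*(k + 4)*(k + 7)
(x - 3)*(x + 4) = x^2 + x - 12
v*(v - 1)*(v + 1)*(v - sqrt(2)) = v^4 - sqrt(2)*v^3 - v^2 + sqrt(2)*v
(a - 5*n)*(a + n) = a^2 - 4*a*n - 5*n^2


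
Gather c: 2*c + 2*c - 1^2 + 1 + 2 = 4*c + 2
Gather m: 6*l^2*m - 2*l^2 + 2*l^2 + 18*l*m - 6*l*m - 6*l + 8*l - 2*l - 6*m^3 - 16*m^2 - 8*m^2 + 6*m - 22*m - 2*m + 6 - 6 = -6*m^3 - 24*m^2 + m*(6*l^2 + 12*l - 18)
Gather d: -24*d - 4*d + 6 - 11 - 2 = -28*d - 7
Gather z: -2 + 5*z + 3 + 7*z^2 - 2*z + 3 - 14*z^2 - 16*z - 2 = -7*z^2 - 13*z + 2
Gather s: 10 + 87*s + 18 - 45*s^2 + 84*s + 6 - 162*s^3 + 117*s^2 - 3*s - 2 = -162*s^3 + 72*s^2 + 168*s + 32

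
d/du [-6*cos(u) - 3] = 6*sin(u)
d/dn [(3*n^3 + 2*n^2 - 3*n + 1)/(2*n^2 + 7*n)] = (6*n^4 + 42*n^3 + 20*n^2 - 4*n - 7)/(n^2*(4*n^2 + 28*n + 49))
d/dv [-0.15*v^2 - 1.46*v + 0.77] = -0.3*v - 1.46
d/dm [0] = 0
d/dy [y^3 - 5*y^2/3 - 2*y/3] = 3*y^2 - 10*y/3 - 2/3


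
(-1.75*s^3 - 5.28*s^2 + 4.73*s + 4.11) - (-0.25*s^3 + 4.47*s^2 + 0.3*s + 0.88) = -1.5*s^3 - 9.75*s^2 + 4.43*s + 3.23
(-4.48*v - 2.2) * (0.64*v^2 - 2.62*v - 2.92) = -2.8672*v^3 + 10.3296*v^2 + 18.8456*v + 6.424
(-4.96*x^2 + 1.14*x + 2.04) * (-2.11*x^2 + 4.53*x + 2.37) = 10.4656*x^4 - 24.8742*x^3 - 10.8954*x^2 + 11.943*x + 4.8348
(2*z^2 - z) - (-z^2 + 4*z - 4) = 3*z^2 - 5*z + 4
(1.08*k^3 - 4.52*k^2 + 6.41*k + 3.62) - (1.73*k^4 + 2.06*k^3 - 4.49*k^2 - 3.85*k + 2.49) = -1.73*k^4 - 0.98*k^3 - 0.0299999999999994*k^2 + 10.26*k + 1.13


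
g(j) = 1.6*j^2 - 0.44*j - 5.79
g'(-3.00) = -10.04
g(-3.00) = 9.93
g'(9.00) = 28.36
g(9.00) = 119.85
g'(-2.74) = -9.21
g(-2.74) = 7.43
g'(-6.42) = -20.98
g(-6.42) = 62.98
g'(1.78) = 5.26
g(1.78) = -1.50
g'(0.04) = -0.31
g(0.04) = -5.81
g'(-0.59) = -2.33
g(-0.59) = -4.97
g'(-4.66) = -15.35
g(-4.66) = 31.01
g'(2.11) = 6.31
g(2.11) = 0.40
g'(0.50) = 1.16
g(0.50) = -5.61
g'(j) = 3.2*j - 0.44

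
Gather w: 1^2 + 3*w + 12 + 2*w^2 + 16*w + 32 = 2*w^2 + 19*w + 45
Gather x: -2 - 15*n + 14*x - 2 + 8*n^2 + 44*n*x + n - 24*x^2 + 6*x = 8*n^2 - 14*n - 24*x^2 + x*(44*n + 20) - 4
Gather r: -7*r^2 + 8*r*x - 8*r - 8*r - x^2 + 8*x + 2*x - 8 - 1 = -7*r^2 + r*(8*x - 16) - x^2 + 10*x - 9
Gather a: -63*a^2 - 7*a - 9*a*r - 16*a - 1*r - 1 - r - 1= -63*a^2 + a*(-9*r - 23) - 2*r - 2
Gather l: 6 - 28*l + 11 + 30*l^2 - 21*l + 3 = 30*l^2 - 49*l + 20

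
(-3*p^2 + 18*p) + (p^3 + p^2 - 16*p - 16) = p^3 - 2*p^2 + 2*p - 16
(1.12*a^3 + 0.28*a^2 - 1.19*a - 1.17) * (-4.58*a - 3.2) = -5.1296*a^4 - 4.8664*a^3 + 4.5542*a^2 + 9.1666*a + 3.744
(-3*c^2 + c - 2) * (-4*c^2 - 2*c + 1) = 12*c^4 + 2*c^3 + 3*c^2 + 5*c - 2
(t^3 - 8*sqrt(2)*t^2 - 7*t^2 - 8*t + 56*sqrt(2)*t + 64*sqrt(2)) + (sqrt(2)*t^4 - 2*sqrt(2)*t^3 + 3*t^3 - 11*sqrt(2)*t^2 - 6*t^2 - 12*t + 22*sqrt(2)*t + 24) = sqrt(2)*t^4 - 2*sqrt(2)*t^3 + 4*t^3 - 19*sqrt(2)*t^2 - 13*t^2 - 20*t + 78*sqrt(2)*t + 24 + 64*sqrt(2)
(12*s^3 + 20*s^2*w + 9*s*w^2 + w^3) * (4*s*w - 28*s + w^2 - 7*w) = 48*s^4*w - 336*s^4 + 92*s^3*w^2 - 644*s^3*w + 56*s^2*w^3 - 392*s^2*w^2 + 13*s*w^4 - 91*s*w^3 + w^5 - 7*w^4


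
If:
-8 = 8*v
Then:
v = -1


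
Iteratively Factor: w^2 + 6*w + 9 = (w + 3)*(w + 3)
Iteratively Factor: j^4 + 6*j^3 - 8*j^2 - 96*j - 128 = (j - 4)*(j^3 + 10*j^2 + 32*j + 32) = (j - 4)*(j + 4)*(j^2 + 6*j + 8) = (j - 4)*(j + 4)^2*(j + 2)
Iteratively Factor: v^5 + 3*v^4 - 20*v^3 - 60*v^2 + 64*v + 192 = (v + 2)*(v^4 + v^3 - 22*v^2 - 16*v + 96) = (v + 2)*(v + 3)*(v^3 - 2*v^2 - 16*v + 32) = (v - 2)*(v + 2)*(v + 3)*(v^2 - 16) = (v - 4)*(v - 2)*(v + 2)*(v + 3)*(v + 4)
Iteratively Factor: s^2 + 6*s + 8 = (s + 2)*(s + 4)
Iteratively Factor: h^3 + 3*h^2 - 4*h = (h)*(h^2 + 3*h - 4) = h*(h - 1)*(h + 4)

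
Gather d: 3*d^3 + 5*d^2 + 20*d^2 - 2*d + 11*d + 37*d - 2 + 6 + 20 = 3*d^3 + 25*d^2 + 46*d + 24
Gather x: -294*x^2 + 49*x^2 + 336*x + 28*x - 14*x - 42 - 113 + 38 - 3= -245*x^2 + 350*x - 120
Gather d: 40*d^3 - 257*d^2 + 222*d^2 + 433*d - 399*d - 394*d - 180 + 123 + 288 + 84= 40*d^3 - 35*d^2 - 360*d + 315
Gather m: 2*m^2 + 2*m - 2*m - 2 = 2*m^2 - 2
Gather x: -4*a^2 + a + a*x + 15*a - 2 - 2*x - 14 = -4*a^2 + 16*a + x*(a - 2) - 16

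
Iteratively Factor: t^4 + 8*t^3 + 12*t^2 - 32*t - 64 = (t + 4)*(t^3 + 4*t^2 - 4*t - 16) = (t - 2)*(t + 4)*(t^2 + 6*t + 8) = (t - 2)*(t + 4)^2*(t + 2)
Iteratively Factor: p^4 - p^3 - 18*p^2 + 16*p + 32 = (p + 4)*(p^3 - 5*p^2 + 2*p + 8) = (p - 4)*(p + 4)*(p^2 - p - 2) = (p - 4)*(p + 1)*(p + 4)*(p - 2)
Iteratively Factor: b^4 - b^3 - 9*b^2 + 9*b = (b + 3)*(b^3 - 4*b^2 + 3*b) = b*(b + 3)*(b^2 - 4*b + 3) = b*(b - 1)*(b + 3)*(b - 3)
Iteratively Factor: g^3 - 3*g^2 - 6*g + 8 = (g - 4)*(g^2 + g - 2) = (g - 4)*(g + 2)*(g - 1)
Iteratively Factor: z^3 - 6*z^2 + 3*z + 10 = (z + 1)*(z^2 - 7*z + 10) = (z - 2)*(z + 1)*(z - 5)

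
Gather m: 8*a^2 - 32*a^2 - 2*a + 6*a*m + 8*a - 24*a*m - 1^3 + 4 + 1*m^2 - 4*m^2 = -24*a^2 - 18*a*m + 6*a - 3*m^2 + 3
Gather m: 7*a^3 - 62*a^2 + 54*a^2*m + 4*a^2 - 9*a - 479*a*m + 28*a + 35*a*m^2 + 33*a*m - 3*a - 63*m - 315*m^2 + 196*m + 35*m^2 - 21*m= 7*a^3 - 58*a^2 + 16*a + m^2*(35*a - 280) + m*(54*a^2 - 446*a + 112)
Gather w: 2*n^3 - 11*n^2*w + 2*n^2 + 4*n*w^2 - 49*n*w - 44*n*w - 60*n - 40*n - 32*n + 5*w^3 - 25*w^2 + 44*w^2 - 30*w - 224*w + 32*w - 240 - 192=2*n^3 + 2*n^2 - 132*n + 5*w^3 + w^2*(4*n + 19) + w*(-11*n^2 - 93*n - 222) - 432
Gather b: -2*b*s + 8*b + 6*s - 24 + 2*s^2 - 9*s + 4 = b*(8 - 2*s) + 2*s^2 - 3*s - 20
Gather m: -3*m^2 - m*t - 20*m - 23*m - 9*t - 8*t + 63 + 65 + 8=-3*m^2 + m*(-t - 43) - 17*t + 136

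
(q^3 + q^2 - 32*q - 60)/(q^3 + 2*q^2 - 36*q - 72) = (q + 5)/(q + 6)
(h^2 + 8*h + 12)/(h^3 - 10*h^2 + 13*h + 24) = (h^2 + 8*h + 12)/(h^3 - 10*h^2 + 13*h + 24)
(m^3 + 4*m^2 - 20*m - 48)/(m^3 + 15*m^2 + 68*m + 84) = (m - 4)/(m + 7)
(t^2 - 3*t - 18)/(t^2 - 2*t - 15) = (t - 6)/(t - 5)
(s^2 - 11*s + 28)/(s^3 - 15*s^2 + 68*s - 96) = (s - 7)/(s^2 - 11*s + 24)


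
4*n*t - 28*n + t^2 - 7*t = (4*n + t)*(t - 7)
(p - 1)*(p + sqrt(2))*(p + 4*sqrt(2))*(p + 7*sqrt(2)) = p^4 - p^3 + 12*sqrt(2)*p^3 - 12*sqrt(2)*p^2 + 78*p^2 - 78*p + 56*sqrt(2)*p - 56*sqrt(2)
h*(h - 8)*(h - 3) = h^3 - 11*h^2 + 24*h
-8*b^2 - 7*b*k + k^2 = (-8*b + k)*(b + k)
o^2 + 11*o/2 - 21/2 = (o - 3/2)*(o + 7)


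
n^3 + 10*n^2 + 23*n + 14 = (n + 1)*(n + 2)*(n + 7)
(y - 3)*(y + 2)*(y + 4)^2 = y^4 + 7*y^3 + 2*y^2 - 64*y - 96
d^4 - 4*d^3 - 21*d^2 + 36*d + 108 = (d - 6)*(d - 3)*(d + 2)*(d + 3)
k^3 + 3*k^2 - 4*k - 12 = (k - 2)*(k + 2)*(k + 3)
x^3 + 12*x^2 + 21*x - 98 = (x - 2)*(x + 7)^2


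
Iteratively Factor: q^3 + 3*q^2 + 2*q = (q + 2)*(q^2 + q) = q*(q + 2)*(q + 1)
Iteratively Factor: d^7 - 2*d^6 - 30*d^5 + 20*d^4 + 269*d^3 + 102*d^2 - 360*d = (d + 3)*(d^6 - 5*d^5 - 15*d^4 + 65*d^3 + 74*d^2 - 120*d) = (d + 2)*(d + 3)*(d^5 - 7*d^4 - d^3 + 67*d^2 - 60*d) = (d - 4)*(d + 2)*(d + 3)*(d^4 - 3*d^3 - 13*d^2 + 15*d) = (d - 5)*(d - 4)*(d + 2)*(d + 3)*(d^3 + 2*d^2 - 3*d) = (d - 5)*(d - 4)*(d + 2)*(d + 3)^2*(d^2 - d) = (d - 5)*(d - 4)*(d - 1)*(d + 2)*(d + 3)^2*(d)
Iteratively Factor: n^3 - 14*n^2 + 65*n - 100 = (n - 4)*(n^2 - 10*n + 25) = (n - 5)*(n - 4)*(n - 5)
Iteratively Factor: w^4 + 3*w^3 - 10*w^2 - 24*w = (w - 3)*(w^3 + 6*w^2 + 8*w) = (w - 3)*(w + 4)*(w^2 + 2*w) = w*(w - 3)*(w + 4)*(w + 2)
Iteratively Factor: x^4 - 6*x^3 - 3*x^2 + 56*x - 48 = (x - 1)*(x^3 - 5*x^2 - 8*x + 48) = (x - 4)*(x - 1)*(x^2 - x - 12) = (x - 4)^2*(x - 1)*(x + 3)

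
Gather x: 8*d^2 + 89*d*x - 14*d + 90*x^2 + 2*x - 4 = 8*d^2 - 14*d + 90*x^2 + x*(89*d + 2) - 4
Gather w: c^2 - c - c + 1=c^2 - 2*c + 1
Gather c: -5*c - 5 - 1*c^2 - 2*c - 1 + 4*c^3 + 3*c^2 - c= 4*c^3 + 2*c^2 - 8*c - 6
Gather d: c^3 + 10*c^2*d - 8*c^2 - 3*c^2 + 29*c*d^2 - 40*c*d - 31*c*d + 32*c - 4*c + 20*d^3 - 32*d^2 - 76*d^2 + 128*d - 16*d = c^3 - 11*c^2 + 28*c + 20*d^3 + d^2*(29*c - 108) + d*(10*c^2 - 71*c + 112)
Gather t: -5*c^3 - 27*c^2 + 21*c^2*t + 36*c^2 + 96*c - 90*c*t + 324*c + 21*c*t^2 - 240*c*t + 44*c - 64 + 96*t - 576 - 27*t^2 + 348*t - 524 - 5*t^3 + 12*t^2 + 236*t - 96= -5*c^3 + 9*c^2 + 464*c - 5*t^3 + t^2*(21*c - 15) + t*(21*c^2 - 330*c + 680) - 1260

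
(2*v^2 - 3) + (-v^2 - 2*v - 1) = v^2 - 2*v - 4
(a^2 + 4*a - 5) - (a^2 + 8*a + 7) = -4*a - 12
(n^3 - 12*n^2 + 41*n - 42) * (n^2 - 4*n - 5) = n^5 - 16*n^4 + 84*n^3 - 146*n^2 - 37*n + 210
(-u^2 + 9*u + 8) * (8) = -8*u^2 + 72*u + 64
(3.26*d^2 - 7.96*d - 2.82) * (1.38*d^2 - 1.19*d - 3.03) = 4.4988*d^4 - 14.8642*d^3 - 4.297*d^2 + 27.4746*d + 8.5446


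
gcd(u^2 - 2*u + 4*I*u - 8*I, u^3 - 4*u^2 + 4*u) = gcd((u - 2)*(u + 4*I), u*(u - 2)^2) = u - 2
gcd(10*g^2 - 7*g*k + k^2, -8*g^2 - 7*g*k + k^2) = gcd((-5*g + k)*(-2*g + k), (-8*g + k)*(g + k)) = 1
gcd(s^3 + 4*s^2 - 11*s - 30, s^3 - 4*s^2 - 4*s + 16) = s + 2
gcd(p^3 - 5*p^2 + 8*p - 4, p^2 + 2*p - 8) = p - 2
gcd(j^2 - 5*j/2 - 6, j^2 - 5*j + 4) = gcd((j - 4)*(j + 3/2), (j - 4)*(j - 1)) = j - 4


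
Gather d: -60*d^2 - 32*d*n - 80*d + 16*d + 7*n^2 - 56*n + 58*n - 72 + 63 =-60*d^2 + d*(-32*n - 64) + 7*n^2 + 2*n - 9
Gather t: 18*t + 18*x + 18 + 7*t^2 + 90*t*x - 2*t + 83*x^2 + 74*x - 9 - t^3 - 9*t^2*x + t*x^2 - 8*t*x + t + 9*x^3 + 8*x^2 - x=-t^3 + t^2*(7 - 9*x) + t*(x^2 + 82*x + 17) + 9*x^3 + 91*x^2 + 91*x + 9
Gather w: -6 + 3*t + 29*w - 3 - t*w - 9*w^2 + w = 3*t - 9*w^2 + w*(30 - t) - 9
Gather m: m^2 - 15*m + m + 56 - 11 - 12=m^2 - 14*m + 33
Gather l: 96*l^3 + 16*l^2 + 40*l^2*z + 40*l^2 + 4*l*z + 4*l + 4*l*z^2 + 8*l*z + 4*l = 96*l^3 + l^2*(40*z + 56) + l*(4*z^2 + 12*z + 8)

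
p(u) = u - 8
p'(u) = 1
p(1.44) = -6.56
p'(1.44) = 1.00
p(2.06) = -5.94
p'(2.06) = 1.00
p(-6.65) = -14.65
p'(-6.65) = 1.00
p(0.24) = -7.76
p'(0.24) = 1.00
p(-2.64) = -10.64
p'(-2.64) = 1.00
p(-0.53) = -8.53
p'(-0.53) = 1.00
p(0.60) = -7.40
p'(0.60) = 1.00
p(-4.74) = -12.74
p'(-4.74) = 1.00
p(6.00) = -2.00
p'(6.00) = 1.00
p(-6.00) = -14.00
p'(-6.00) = 1.00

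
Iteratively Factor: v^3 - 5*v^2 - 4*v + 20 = (v + 2)*(v^2 - 7*v + 10) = (v - 5)*(v + 2)*(v - 2)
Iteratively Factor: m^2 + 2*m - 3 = (m + 3)*(m - 1)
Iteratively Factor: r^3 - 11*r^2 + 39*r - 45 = (r - 3)*(r^2 - 8*r + 15) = (r - 3)^2*(r - 5)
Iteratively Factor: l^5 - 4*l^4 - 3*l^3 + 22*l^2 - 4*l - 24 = (l - 2)*(l^4 - 2*l^3 - 7*l^2 + 8*l + 12) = (l - 3)*(l - 2)*(l^3 + l^2 - 4*l - 4) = (l - 3)*(l - 2)^2*(l^2 + 3*l + 2) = (l - 3)*(l - 2)^2*(l + 2)*(l + 1)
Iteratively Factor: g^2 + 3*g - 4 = (g - 1)*(g + 4)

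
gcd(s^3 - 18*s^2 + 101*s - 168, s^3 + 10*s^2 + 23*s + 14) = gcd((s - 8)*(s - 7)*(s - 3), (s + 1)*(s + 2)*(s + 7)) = 1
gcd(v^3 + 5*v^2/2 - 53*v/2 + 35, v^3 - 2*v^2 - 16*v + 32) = v - 2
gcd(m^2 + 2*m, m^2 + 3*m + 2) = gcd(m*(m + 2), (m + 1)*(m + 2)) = m + 2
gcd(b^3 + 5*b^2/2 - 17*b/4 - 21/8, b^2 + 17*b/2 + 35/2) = b + 7/2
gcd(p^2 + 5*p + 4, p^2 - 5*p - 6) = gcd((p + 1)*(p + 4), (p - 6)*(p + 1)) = p + 1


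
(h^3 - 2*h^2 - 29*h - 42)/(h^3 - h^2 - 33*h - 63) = (h + 2)/(h + 3)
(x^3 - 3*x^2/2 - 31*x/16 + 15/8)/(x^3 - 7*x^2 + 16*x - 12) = (x^2 + x/2 - 15/16)/(x^2 - 5*x + 6)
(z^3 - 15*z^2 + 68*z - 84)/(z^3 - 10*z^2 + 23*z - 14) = (z - 6)/(z - 1)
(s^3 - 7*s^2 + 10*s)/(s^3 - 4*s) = (s - 5)/(s + 2)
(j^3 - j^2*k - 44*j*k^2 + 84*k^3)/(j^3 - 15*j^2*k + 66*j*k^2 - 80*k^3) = (j^2 + j*k - 42*k^2)/(j^2 - 13*j*k + 40*k^2)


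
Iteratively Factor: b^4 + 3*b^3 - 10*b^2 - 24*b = (b - 3)*(b^3 + 6*b^2 + 8*b) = (b - 3)*(b + 2)*(b^2 + 4*b) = (b - 3)*(b + 2)*(b + 4)*(b)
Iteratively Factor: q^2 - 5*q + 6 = (q - 2)*(q - 3)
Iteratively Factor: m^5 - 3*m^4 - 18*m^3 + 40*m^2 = (m - 5)*(m^4 + 2*m^3 - 8*m^2) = (m - 5)*(m + 4)*(m^3 - 2*m^2) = m*(m - 5)*(m + 4)*(m^2 - 2*m) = m^2*(m - 5)*(m + 4)*(m - 2)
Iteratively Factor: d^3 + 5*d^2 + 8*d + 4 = (d + 1)*(d^2 + 4*d + 4) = (d + 1)*(d + 2)*(d + 2)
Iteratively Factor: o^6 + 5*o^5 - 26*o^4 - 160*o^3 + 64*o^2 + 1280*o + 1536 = (o - 4)*(o^5 + 9*o^4 + 10*o^3 - 120*o^2 - 416*o - 384) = (o - 4)^2*(o^4 + 13*o^3 + 62*o^2 + 128*o + 96) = (o - 4)^2*(o + 4)*(o^3 + 9*o^2 + 26*o + 24) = (o - 4)^2*(o + 4)^2*(o^2 + 5*o + 6) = (o - 4)^2*(o + 2)*(o + 4)^2*(o + 3)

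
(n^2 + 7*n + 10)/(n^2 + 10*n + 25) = (n + 2)/(n + 5)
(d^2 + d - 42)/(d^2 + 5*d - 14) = (d - 6)/(d - 2)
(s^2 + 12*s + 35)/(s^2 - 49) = (s + 5)/(s - 7)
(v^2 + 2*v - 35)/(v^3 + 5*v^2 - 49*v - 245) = (v - 5)/(v^2 - 2*v - 35)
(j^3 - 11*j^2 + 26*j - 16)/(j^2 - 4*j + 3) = (j^2 - 10*j + 16)/(j - 3)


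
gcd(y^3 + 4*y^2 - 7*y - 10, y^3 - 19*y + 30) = y^2 + 3*y - 10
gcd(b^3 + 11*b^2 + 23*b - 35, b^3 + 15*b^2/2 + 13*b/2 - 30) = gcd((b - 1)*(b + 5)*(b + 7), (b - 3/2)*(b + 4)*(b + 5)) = b + 5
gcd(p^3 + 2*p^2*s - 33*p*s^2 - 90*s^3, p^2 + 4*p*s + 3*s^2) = p + 3*s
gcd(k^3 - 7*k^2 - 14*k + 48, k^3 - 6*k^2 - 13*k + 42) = k^2 + k - 6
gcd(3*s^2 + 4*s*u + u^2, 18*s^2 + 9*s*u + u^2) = 3*s + u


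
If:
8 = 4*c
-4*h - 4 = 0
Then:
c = 2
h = -1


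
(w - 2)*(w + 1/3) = w^2 - 5*w/3 - 2/3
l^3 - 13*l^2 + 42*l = l*(l - 7)*(l - 6)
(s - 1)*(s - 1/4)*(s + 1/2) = s^3 - 3*s^2/4 - 3*s/8 + 1/8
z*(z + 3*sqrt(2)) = z^2 + 3*sqrt(2)*z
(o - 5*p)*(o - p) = o^2 - 6*o*p + 5*p^2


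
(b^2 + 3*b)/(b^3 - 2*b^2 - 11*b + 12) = b/(b^2 - 5*b + 4)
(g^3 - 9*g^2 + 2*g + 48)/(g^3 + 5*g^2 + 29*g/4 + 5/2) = 4*(g^2 - 11*g + 24)/(4*g^2 + 12*g + 5)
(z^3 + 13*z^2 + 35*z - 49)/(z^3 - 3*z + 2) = (z^2 + 14*z + 49)/(z^2 + z - 2)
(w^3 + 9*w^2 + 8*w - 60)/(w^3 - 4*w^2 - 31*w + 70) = (w + 6)/(w - 7)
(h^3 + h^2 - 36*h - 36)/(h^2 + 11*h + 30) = (h^2 - 5*h - 6)/(h + 5)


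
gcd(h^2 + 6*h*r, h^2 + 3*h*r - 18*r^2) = h + 6*r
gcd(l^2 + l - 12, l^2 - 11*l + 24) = l - 3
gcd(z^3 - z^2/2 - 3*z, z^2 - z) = z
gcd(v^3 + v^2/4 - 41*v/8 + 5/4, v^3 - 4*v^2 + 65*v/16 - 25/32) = v - 1/4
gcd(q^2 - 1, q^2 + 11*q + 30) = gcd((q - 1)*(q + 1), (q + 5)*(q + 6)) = 1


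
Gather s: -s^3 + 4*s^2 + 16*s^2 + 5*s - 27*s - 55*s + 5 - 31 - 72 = -s^3 + 20*s^2 - 77*s - 98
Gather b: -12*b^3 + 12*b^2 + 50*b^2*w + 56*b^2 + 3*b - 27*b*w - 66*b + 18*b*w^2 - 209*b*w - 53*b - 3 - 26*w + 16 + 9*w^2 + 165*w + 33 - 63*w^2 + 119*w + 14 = -12*b^3 + b^2*(50*w + 68) + b*(18*w^2 - 236*w - 116) - 54*w^2 + 258*w + 60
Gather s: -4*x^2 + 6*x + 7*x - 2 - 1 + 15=-4*x^2 + 13*x + 12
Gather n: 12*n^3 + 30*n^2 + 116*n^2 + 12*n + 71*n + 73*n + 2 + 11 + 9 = 12*n^3 + 146*n^2 + 156*n + 22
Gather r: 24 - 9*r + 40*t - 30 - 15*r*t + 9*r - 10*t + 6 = -15*r*t + 30*t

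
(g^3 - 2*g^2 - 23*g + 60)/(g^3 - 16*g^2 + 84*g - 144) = (g^2 + 2*g - 15)/(g^2 - 12*g + 36)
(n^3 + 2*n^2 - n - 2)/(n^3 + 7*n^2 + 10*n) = (n^2 - 1)/(n*(n + 5))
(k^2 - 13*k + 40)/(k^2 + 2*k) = (k^2 - 13*k + 40)/(k*(k + 2))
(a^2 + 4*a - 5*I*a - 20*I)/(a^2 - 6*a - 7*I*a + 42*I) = (a^2 + a*(4 - 5*I) - 20*I)/(a^2 - a*(6 + 7*I) + 42*I)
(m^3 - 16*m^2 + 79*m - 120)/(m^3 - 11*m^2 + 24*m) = (m - 5)/m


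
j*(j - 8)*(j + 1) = j^3 - 7*j^2 - 8*j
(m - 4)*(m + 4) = m^2 - 16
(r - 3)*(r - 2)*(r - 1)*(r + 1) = r^4 - 5*r^3 + 5*r^2 + 5*r - 6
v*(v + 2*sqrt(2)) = v^2 + 2*sqrt(2)*v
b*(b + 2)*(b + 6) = b^3 + 8*b^2 + 12*b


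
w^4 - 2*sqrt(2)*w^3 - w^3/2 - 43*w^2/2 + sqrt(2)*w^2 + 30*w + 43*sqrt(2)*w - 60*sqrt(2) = (w - 4)*(w - 3/2)*(w + 5)*(w - 2*sqrt(2))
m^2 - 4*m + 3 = (m - 3)*(m - 1)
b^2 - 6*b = b*(b - 6)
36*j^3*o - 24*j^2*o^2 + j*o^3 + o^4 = o*(-3*j + o)*(-2*j + o)*(6*j + o)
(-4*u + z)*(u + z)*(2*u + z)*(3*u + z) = -24*u^4 - 38*u^3*z - 13*u^2*z^2 + 2*u*z^3 + z^4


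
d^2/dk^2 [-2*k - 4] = 0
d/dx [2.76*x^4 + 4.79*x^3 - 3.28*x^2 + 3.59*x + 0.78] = 11.04*x^3 + 14.37*x^2 - 6.56*x + 3.59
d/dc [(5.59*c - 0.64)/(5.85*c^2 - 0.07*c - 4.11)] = (-32.7015*c^2 + 7.488*c - 23.0197)/(34.2225*c^4 - 0.819*c^3 - 48.0821*c^2 + 0.5754*c + 16.8921)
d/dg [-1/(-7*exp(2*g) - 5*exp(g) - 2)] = (-14*exp(g) - 5)*exp(g)/(7*exp(2*g) + 5*exp(g) + 2)^2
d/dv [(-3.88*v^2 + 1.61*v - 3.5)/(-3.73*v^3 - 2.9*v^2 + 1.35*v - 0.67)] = (-14.4724*v^4 + 12.0106*v^3 - 39.734*v^2 - 15.1008*v + 3.6463)/(13.9129*v^6 + 21.634*v^5 - 1.661*v^4 - 2.8318*v^3 + 5.7085*v^2 - 1.809*v + 0.4489)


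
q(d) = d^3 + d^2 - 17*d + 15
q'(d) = 3*d^2 + 2*d - 17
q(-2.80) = 48.49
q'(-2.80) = 0.92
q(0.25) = 10.83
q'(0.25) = -16.31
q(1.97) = -6.96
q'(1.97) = -1.42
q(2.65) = -4.42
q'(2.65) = 9.37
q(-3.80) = 39.17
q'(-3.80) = 18.72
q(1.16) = -1.81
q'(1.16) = -10.64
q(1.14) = -1.60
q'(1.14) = -10.82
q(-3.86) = 38.01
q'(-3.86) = 19.98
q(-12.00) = -1365.00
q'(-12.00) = 391.00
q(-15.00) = -2880.00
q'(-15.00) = 628.00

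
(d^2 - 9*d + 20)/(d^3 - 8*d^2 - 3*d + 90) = (d - 4)/(d^2 - 3*d - 18)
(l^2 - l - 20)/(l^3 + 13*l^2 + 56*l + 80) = (l - 5)/(l^2 + 9*l + 20)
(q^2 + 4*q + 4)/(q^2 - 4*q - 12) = (q + 2)/(q - 6)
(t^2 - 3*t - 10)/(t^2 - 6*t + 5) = (t + 2)/(t - 1)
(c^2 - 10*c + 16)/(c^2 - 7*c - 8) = (c - 2)/(c + 1)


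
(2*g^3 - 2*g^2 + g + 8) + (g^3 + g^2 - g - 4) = 3*g^3 - g^2 + 4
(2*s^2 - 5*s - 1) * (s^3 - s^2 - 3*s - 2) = 2*s^5 - 7*s^4 - 2*s^3 + 12*s^2 + 13*s + 2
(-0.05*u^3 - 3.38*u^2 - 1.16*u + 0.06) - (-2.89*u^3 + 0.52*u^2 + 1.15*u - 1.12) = 2.84*u^3 - 3.9*u^2 - 2.31*u + 1.18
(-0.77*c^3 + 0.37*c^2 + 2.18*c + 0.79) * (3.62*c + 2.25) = -2.7874*c^4 - 0.3931*c^3 + 8.7241*c^2 + 7.7648*c + 1.7775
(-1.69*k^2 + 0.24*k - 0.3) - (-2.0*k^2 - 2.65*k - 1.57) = 0.31*k^2 + 2.89*k + 1.27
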